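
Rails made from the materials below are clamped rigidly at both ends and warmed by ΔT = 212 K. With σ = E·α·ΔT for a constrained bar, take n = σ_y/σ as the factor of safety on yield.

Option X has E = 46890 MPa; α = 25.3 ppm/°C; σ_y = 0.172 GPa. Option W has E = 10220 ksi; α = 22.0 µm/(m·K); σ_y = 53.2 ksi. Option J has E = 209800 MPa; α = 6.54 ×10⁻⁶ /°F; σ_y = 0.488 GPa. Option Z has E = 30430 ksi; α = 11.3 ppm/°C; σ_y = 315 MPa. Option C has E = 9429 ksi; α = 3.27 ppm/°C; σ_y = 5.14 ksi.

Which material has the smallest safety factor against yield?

Converting E to GPa, α to ×10⁻⁶/K, σ_y to MPa, then σ and n for each:
  option X: E = 46.89, α = 25.3, σ_y = 172.0 → σ = 251 MPa, n = 0.684
  option W: E = 70.46, α = 22.0, σ_y = 366.8 → σ = 329 MPa, n = 1.12
  option J: E = 209.8, α = 11.8, σ_y = 488.0 → σ = 524 MPa, n = 0.932
  option Z: E = 209.8, α = 11.3, σ_y = 315.0 → σ = 503 MPa, n = 0.627
  option C: E = 65.01, α = 3.27, σ_y = 35.44 → σ = 45.1 MPa, n = 0.786
Smallest n: option Z with n = 0.627.

option Z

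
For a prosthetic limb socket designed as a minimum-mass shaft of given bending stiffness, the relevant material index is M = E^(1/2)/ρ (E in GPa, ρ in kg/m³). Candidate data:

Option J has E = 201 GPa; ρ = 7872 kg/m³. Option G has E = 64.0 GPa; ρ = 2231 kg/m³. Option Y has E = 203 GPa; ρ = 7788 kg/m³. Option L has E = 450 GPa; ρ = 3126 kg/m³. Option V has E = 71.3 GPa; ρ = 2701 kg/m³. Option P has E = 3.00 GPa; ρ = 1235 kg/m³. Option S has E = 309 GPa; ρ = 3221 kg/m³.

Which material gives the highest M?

Per-candidate index values:
  option L: M = 6.79×10⁻³
  option S: M = 5.46×10⁻³
  option G: M = 3.59×10⁻³
  option V: M = 3.13×10⁻³
  option Y: M = 1.83×10⁻³
  option J: M = 1.80×10⁻³
  option P: M = 1.40×10⁻³
The maximum is for option L.

option L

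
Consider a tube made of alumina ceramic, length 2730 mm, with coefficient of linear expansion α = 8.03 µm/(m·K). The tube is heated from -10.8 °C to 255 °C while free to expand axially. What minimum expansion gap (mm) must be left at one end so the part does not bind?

5.83 mm

ΔT = 255 − (-10.8) = 265.8 K.
ΔL = α·L₀·ΔT = 8.03×10⁻⁶ × 2730 mm × 265.8 K = 5.83 mm.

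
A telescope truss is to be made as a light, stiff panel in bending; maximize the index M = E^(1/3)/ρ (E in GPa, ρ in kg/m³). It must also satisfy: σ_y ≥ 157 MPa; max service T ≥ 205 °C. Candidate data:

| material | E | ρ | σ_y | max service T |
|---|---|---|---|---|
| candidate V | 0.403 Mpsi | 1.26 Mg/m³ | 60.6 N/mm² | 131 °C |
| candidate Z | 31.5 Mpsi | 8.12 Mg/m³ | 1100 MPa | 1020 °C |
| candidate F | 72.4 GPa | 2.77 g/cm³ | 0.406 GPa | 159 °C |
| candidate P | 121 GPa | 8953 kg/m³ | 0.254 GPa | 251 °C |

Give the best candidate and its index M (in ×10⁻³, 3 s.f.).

Screen on constraints: σ_y ≥ 157 MPa; max service T ≥ 205 °C. Survivors: candidate Z, candidate P.
Normalizing units and computing the index:
  candidate Z: E = 217.2 GPa, ρ = 8120 kg/m³
  candidate P: E = 121.0 GPa, ρ = 8953 kg/m³
  candidate Z: M = 0.740×10⁻³
  candidate P: M = 0.552×10⁻³
Candidate Z has the largest M.

candidate Z, M = 0.740×10⁻³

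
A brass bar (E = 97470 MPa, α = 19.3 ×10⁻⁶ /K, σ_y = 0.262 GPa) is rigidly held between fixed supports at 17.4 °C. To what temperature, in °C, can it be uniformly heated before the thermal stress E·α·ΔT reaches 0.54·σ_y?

92.6 °C

E = 97470 MPa = 97.47 GPa.
σ_y = 0.262 GPa = 262.0 MPa.
E·α·ΔT = 141.5 MPa ⇒ ΔT = 141.5 / (97.47×10³ × 19.3×10⁻⁶) = 75.21 K.
T = 17.4 + 75.21 = 92.61 °C.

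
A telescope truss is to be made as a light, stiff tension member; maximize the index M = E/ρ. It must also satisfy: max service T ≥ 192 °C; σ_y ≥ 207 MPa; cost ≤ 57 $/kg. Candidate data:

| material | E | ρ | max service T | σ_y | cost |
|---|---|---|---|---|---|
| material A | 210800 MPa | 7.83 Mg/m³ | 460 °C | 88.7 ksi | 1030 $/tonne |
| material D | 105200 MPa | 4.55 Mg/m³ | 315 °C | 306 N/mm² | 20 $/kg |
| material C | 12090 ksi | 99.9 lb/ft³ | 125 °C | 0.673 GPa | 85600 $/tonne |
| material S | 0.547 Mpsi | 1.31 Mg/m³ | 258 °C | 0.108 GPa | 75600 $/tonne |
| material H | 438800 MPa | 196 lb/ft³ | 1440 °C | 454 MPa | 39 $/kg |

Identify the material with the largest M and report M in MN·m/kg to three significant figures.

material H, M = 140 MN·m/kg

Screen on constraints: max service T ≥ 192 °C; σ_y ≥ 207 MPa; cost ≤ 57 $/kg. Survivors: material A, material D, material H.
In SI units:
  material A: E = 210.8 GPa, ρ = 7830 kg/m³
  material D: E = 105.2 GPa, ρ = 4550 kg/m³
  material H: E = 438.8 GPa, ρ = 3140 kg/m³
  material H: M = 140 MN·m/kg
  material A: M = 26.9 MN·m/kg
  material D: M = 23.1 MN·m/kg
Highest index: material H.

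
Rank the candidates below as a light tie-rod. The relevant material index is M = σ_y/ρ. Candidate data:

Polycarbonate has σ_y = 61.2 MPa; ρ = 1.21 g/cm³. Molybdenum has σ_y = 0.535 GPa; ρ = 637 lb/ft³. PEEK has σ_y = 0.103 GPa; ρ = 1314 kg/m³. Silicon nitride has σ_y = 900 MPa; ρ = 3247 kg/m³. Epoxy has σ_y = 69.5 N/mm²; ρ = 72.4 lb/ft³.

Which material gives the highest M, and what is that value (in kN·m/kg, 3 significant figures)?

silicon nitride, M = 277 kN·m/kg

In SI units:
  polycarbonate: σ_y = 61.20 MPa, ρ = 1210 kg/m³
  molybdenum: σ_y = 535.0 MPa, ρ = 10200 kg/m³
  PEEK: σ_y = 103.0 MPa, ρ = 1314 kg/m³
  silicon nitride: σ_y = 900.0 MPa, ρ = 3247 kg/m³
  epoxy: σ_y = 69.50 MPa, ρ = 1160 kg/m³
  silicon nitride: M = 277 kN·m/kg
  PEEK: M = 78.4 kN·m/kg
  epoxy: M = 59.9 kN·m/kg
  molybdenum: M = 52.4 kN·m/kg
  polycarbonate: M = 50.6 kN·m/kg
Silicon nitride has the largest M.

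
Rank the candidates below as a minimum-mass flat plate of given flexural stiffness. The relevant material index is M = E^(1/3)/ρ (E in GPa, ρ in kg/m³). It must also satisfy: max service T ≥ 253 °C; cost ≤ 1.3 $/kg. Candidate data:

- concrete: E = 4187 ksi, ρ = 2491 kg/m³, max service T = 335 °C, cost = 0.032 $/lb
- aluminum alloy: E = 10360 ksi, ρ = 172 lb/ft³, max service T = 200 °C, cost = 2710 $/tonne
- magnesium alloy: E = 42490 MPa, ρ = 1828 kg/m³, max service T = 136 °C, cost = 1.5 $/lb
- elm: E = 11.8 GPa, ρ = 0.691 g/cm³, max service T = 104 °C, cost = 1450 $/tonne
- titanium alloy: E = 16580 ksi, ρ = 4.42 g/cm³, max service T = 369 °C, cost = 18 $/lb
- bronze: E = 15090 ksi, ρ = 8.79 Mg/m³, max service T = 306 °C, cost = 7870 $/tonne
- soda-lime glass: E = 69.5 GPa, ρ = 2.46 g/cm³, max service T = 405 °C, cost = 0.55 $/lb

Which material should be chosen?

soda-lime glass

Screen on constraints: max service T ≥ 253 °C; cost ≤ 1.3 $/kg. Survivors: concrete, soda-lime glass.
Normalizing units and computing the index:
  concrete: E = 28.87 GPa, ρ = 2491 kg/m³
  soda-lime glass: E = 69.50 GPa, ρ = 2460 kg/m³
  soda-lime glass: M = 1.67×10⁻³
  concrete: M = 1.23×10⁻³
The maximum is for soda-lime glass.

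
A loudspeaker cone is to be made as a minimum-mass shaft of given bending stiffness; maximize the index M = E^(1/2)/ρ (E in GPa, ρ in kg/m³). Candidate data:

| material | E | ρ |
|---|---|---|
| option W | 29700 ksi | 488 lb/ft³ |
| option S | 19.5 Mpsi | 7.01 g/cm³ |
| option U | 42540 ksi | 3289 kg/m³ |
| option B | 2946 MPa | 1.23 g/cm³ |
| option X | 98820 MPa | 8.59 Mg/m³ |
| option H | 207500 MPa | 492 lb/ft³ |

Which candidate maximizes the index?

option U

Convert each candidate to consistent units, then evaluate M:
  option W: E = 204.8 GPa, ρ = 7817 kg/m³
  option S: E = 134.4 GPa, ρ = 7010 kg/m³
  option U: E = 293.3 GPa, ρ = 3289 kg/m³
  option B: E = 2.946 GPa, ρ = 1230 kg/m³
  option X: E = 98.82 GPa, ρ = 8590 kg/m³
  option H: E = 207.5 GPa, ρ = 7881 kg/m³
  option U: M = 5.21×10⁻³
  option W: M = 1.83×10⁻³
  option H: M = 1.83×10⁻³
  option S: M = 1.65×10⁻³
  option B: M = 1.40×10⁻³
  option X: M = 1.16×10⁻³
Option U has the largest M.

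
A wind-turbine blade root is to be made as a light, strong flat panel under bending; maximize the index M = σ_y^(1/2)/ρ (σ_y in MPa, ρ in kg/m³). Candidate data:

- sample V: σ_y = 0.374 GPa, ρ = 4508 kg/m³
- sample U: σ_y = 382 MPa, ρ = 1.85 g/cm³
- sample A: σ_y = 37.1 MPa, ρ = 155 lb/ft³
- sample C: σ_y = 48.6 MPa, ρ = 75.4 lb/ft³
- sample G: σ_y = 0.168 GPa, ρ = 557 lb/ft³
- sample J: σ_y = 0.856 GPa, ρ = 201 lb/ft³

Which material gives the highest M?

Normalizing units and computing the index:
  sample V: σ_y = 374.0 MPa, ρ = 4508 kg/m³
  sample U: σ_y = 382.0 MPa, ρ = 1850 kg/m³
  sample A: σ_y = 37.10 MPa, ρ = 2483 kg/m³
  sample C: σ_y = 48.60 MPa, ρ = 1208 kg/m³
  sample G: σ_y = 168.0 MPa, ρ = 8922 kg/m³
  sample J: σ_y = 856.0 MPa, ρ = 3220 kg/m³
  sample U: M = 10.6×10⁻³
  sample J: M = 9.09×10⁻³
  sample C: M = 5.77×10⁻³
  sample V: M = 4.29×10⁻³
  sample A: M = 2.45×10⁻³
  sample G: M = 1.45×10⁻³
Sample U ranks first.

sample U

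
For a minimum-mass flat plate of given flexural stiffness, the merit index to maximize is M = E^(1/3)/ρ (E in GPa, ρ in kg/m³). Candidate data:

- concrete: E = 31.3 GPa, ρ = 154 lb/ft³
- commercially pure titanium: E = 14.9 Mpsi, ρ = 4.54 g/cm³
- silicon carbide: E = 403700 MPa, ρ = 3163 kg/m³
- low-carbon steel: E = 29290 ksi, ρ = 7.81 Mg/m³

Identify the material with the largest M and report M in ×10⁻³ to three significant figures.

Normalizing units and computing the index:
  concrete: E = 31.30 GPa, ρ = 2467 kg/m³
  commercially pure titanium: E = 102.7 GPa, ρ = 4540 kg/m³
  silicon carbide: E = 403.7 GPa, ρ = 3163 kg/m³
  low-carbon steel: E = 201.9 GPa, ρ = 7810 kg/m³
  silicon carbide: M = 2.34×10⁻³
  concrete: M = 1.28×10⁻³
  commercially pure titanium: M = 1.03×10⁻³
  low-carbon steel: M = 0.751×10⁻³
Silicon carbide has the largest M.

silicon carbide, M = 2.34×10⁻³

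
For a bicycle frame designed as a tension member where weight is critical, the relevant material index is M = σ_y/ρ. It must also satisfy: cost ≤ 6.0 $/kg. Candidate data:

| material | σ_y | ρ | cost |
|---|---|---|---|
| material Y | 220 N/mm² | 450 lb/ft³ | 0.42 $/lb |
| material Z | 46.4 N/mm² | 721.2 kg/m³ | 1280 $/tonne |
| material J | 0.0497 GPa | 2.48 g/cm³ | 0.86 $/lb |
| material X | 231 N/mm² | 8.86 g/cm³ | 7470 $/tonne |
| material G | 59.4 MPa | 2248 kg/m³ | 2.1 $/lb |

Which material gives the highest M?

material Z

Screen on constraints: cost ≤ 6.0 $/kg. Survivors: material Y, material Z, material J, material G.
Normalizing units and computing the index:
  material Y: σ_y = 220.0 MPa, ρ = 7208 kg/m³
  material Z: σ_y = 46.40 MPa, ρ = 721.2 kg/m³
  material J: σ_y = 49.70 MPa, ρ = 2480 kg/m³
  material G: σ_y = 59.40 MPa, ρ = 2248 kg/m³
  material Z: M = 64.3 kN·m/kg
  material Y: M = 30.5 kN·m/kg
  material G: M = 26.4 kN·m/kg
  material J: M = 20.0 kN·m/kg
Material Z has the largest M.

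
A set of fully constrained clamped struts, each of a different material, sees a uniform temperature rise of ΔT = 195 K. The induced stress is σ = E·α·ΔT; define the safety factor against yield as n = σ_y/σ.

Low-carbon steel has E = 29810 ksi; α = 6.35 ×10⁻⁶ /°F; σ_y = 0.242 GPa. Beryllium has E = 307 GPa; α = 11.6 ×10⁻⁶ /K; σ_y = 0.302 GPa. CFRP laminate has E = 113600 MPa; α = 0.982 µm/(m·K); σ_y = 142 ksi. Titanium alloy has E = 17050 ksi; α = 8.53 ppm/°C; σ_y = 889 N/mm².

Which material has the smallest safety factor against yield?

In consistent units (E in GPa, α in ×10⁻⁶/K, σ_y in MPa):
  low-carbon steel: E = 205.5, α = 11.4, σ_y = 242.0 → σ = 458 MPa, n = 0.528
  beryllium: E = 307.0, α = 11.6, σ_y = 302.0 → σ = 694 MPa, n = 0.435
  CFRP laminate: E = 113.6, α = 0.982, σ_y = 979.1 → σ = 21.8 MPa, n = 45.0
  titanium alloy: E = 117.6, α = 8.53, σ_y = 889.0 → σ = 196 MPa, n = 4.55
Smallest n: beryllium with n = 0.435.

beryllium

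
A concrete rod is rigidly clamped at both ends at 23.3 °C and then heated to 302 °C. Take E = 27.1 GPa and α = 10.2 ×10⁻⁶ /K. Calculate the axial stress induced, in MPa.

77.0 MPa

ΔT = 278.7 K. Constrained thermal stress σ = E·α·ΔT = 27.10×10³ MPa × 10.2×10⁻⁶ × 278.7 = 77.0 MPa (compressive).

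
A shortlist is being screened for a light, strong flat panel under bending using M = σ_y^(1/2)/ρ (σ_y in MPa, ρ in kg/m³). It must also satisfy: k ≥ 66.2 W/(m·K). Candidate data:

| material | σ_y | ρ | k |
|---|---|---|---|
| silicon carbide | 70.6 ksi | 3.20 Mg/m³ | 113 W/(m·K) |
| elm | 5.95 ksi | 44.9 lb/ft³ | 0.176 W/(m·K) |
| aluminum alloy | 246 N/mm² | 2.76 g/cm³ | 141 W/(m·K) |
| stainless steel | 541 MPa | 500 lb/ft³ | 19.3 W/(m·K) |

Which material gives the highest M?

silicon carbide

Screen on constraints: k ≥ 66.2 W/(m·K). Survivors: silicon carbide, aluminum alloy.
Putting every candidate on a common basis:
  silicon carbide: σ_y = 486.8 MPa, ρ = 3200 kg/m³
  aluminum alloy: σ_y = 246.0 MPa, ρ = 2760 kg/m³
  silicon carbide: M = 6.89×10⁻³
  aluminum alloy: M = 5.68×10⁻³
Silicon carbide ranks first.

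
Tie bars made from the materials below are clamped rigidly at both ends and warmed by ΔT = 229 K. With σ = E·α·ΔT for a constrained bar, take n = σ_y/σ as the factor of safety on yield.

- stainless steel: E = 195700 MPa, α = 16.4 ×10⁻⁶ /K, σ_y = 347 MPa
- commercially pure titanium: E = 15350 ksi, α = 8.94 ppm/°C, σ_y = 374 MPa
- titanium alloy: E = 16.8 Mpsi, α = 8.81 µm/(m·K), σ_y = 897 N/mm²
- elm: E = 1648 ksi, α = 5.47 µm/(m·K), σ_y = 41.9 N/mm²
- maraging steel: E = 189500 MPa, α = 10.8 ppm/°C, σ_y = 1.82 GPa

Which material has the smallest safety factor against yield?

Converting E to GPa, α to ×10⁻⁶/K, σ_y to MPa, then σ and n for each:
  stainless steel: E = 195.7, α = 16.4, σ_y = 347.0 → σ = 735 MPa, n = 0.472
  commercially pure titanium: E = 105.8, α = 8.94, σ_y = 374.0 → σ = 217 MPa, n = 1.73
  titanium alloy: E = 115.8, α = 8.81, σ_y = 897.0 → σ = 234 MPa, n = 3.84
  elm: E = 11.36, α = 5.47, σ_y = 41.90 → σ = 14.2 MPa, n = 2.94
  maraging steel: E = 189.5, α = 10.8, σ_y = 1820 → σ = 469 MPa, n = 3.88
Stainless steel has the lowest safety factor, n = 0.472.

stainless steel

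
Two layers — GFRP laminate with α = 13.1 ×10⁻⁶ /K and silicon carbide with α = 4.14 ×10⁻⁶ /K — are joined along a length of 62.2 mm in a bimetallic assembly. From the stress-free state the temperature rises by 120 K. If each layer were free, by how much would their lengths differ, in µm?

66.9 µm

Δα = |13.1 − 4.14|×10⁻⁶/K = 8.96×10⁻⁶/K.
ΔL_mismatch = Δα·L·ΔT = 8.96×10⁻⁶ × 62.2 mm × 120.0 K = 66.9 µm.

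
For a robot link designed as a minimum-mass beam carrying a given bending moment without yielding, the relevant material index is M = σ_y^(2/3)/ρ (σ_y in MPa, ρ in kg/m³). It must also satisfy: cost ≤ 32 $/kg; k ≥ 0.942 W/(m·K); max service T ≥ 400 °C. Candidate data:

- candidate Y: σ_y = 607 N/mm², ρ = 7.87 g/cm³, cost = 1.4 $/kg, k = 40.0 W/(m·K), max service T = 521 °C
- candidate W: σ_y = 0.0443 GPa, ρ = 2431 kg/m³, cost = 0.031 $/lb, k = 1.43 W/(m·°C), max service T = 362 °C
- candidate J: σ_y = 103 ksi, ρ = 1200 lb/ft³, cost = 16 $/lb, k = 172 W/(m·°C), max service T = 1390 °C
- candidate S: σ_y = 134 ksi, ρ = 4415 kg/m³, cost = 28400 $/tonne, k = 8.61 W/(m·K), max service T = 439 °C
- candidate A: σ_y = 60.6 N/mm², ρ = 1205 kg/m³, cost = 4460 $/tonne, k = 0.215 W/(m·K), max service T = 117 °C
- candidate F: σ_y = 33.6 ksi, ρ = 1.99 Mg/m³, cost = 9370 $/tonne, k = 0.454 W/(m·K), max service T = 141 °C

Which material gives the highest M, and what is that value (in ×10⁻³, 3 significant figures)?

candidate S, M = 21.5×10⁻³

Screen on constraints: cost ≤ 32 $/kg; k ≥ 0.942 W/(m·K); max service T ≥ 400 °C. Survivors: candidate Y, candidate S.
After converting to SI:
  candidate Y: σ_y = 607.0 MPa, ρ = 7870 kg/m³
  candidate S: σ_y = 923.9 MPa, ρ = 4415 kg/m³
  candidate S: M = 21.5×10⁻³
  candidate Y: M = 9.11×10⁻³
Highest index: candidate S.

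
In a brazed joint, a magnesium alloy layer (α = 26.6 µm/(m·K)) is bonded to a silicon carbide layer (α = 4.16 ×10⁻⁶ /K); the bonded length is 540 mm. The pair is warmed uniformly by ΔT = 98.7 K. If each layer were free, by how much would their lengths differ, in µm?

1200 µm

Δα = |26.6 − 4.16|×10⁻⁶/K = 22.4×10⁻⁶/K.
ΔL_mismatch = Δα·L·ΔT = 22.4×10⁻⁶ × 540.0 mm × 98.7 K = 1200 µm.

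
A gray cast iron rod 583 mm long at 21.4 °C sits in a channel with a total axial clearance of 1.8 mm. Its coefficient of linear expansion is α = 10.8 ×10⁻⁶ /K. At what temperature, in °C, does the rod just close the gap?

α·L₀·ΔT = 1.8 mm ⇒ ΔT = 1.8 / (10.8×10⁻⁶ × 583.0) = 285.9 K.
T = 21.4 + 285.9 = 307.3 °C.

307 °C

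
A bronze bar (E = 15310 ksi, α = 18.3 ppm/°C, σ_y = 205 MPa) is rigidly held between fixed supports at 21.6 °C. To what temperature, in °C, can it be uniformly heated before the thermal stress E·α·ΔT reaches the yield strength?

128 °C

E = 15310 ksi = 105.6 GPa.
E·α·ΔT = 205.0 MPa ⇒ ΔT = 205.0 / (105.6×10³ × 18.3×10⁻⁶) = 106.1 K.
T = 21.6 + 106.1 = 127.7 °C.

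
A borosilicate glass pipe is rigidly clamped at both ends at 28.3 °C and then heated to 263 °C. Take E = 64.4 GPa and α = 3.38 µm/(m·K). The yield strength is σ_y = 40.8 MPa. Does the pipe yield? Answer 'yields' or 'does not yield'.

yields

ΔT = 234.7 K. Constrained thermal stress σ = E·α·ΔT = 64.40×10³ MPa × 3.38×10⁻⁶ × 234.7 = 51.1 MPa (compressive).
Compare to σ_y = 40.8 MPa: σ ≥ σ_y, so it yields.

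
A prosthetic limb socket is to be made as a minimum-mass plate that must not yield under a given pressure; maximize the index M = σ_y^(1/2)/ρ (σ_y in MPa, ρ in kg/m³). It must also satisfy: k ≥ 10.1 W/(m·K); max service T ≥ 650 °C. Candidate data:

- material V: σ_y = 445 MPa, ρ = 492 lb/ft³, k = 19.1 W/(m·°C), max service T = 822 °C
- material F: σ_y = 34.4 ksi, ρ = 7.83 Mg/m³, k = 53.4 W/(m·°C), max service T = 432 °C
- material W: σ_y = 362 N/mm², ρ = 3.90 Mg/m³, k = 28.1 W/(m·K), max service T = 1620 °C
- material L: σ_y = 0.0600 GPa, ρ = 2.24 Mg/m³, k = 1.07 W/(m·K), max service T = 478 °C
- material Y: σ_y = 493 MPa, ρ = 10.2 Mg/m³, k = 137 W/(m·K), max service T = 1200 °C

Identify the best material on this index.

Screen on constraints: k ≥ 10.1 W/(m·K); max service T ≥ 650 °C. Survivors: material V, material W, material Y.
After converting to SI:
  material V: σ_y = 445.0 MPa, ρ = 7881 kg/m³
  material W: σ_y = 362.0 MPa, ρ = 3900 kg/m³
  material Y: σ_y = 493.0 MPa, ρ = 10200 kg/m³
  material W: M = 4.88×10⁻³
  material V: M = 2.68×10⁻³
  material Y: M = 2.18×10⁻³
Highest index: material W.

material W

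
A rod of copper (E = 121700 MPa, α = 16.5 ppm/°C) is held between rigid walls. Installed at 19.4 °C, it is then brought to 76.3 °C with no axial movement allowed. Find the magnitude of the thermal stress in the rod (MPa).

114 MPa

E = 121700 MPa = 121.7 GPa.
ΔT = 56.90 K. Constrained thermal stress σ = E·α·ΔT = 121.7×10³ MPa × 16.5×10⁻⁶ × 56.90 = 114 MPa (compressive).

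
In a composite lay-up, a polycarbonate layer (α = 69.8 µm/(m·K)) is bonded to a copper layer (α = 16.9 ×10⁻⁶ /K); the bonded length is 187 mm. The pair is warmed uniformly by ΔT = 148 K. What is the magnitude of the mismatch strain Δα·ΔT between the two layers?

Δα = |69.8 − 16.9|×10⁻⁶/K = 52.9×10⁻⁶/K.
Mismatch strain = Δα·ΔT = 52.9×10⁻⁶ × 148.0 = 7.83×10⁻³.

7.83×10⁻³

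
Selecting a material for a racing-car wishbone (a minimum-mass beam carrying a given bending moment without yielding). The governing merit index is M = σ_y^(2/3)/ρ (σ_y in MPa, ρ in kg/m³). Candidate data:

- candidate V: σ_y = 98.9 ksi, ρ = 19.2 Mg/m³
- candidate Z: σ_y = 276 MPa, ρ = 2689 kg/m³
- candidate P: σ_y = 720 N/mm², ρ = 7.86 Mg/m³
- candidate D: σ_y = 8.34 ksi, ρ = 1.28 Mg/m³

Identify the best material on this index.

Putting every candidate on a common basis:
  candidate V: σ_y = 681.9 MPa, ρ = 19200 kg/m³
  candidate Z: σ_y = 276.0 MPa, ρ = 2689 kg/m³
  candidate P: σ_y = 720.0 MPa, ρ = 7860 kg/m³
  candidate D: σ_y = 57.50 MPa, ρ = 1280 kg/m³
  candidate Z: M = 15.8×10⁻³
  candidate D: M = 11.6×10⁻³
  candidate P: M = 10.2×10⁻³
  candidate V: M = 4.03×10⁻³
Candidate Z ranks first.

candidate Z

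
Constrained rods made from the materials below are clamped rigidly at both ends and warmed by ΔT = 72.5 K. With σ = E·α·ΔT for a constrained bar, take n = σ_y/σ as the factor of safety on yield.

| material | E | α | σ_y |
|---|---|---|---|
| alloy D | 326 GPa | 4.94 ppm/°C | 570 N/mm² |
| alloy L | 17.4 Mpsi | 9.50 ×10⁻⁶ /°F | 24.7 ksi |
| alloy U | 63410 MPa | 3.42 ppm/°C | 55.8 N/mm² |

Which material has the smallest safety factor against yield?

In consistent units (E in GPa, α in ×10⁻⁶/K, σ_y in MPa):
  alloy D: E = 326.0, α = 4.94, σ_y = 570.0 → σ = 117 MPa, n = 4.88
  alloy L: E = 120.0, α = 17.1, σ_y = 170.3 → σ = 149 MPa, n = 1.15
  alloy U: E = 63.41, α = 3.42, σ_y = 55.80 → σ = 15.7 MPa, n = 3.55
Smallest n: alloy L with n = 1.15.

alloy L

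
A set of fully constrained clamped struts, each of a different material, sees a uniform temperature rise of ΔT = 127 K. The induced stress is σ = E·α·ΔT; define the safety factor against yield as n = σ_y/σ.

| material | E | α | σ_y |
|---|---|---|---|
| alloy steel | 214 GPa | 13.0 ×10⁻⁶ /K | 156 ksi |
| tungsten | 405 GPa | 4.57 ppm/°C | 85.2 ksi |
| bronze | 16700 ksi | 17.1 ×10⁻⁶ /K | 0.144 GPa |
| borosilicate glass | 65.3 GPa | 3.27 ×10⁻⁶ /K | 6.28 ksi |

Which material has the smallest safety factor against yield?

bronze

Converting E to GPa, α to ×10⁻⁶/K, σ_y to MPa, then σ and n for each:
  alloy steel: E = 214.0, α = 13.0, σ_y = 1076 → σ = 353 MPa, n = 3.04
  tungsten: E = 405.0, α = 4.57, σ_y = 587.4 → σ = 235 MPa, n = 2.50
  bronze: E = 115.1, α = 17.1, σ_y = 144.0 → σ = 250 MPa, n = 0.576
  borosilicate glass: E = 65.30, α = 3.27, σ_y = 43.30 → σ = 27.1 MPa, n = 1.60
Bronze has the lowest safety factor, n = 0.576.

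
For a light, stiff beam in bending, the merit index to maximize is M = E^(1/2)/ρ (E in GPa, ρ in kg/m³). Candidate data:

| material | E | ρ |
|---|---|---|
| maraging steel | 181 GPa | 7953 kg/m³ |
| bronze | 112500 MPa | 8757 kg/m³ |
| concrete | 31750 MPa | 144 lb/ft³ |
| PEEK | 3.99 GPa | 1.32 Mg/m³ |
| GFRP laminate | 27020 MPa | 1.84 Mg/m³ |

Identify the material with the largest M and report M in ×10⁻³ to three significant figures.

Putting every candidate on a common basis:
  maraging steel: E = 181.0 GPa, ρ = 7953 kg/m³
  bronze: E = 112.5 GPa, ρ = 8757 kg/m³
  concrete: E = 31.75 GPa, ρ = 2307 kg/m³
  PEEK: E = 3.990 GPa, ρ = 1320 kg/m³
  GFRP laminate: E = 27.02 GPa, ρ = 1840 kg/m³
  GFRP laminate: M = 2.83×10⁻³
  concrete: M = 2.44×10⁻³
  maraging steel: M = 1.69×10⁻³
  PEEK: M = 1.51×10⁻³
  bronze: M = 1.21×10⁻³
GFRP laminate ranks first.

GFRP laminate, M = 2.83×10⁻³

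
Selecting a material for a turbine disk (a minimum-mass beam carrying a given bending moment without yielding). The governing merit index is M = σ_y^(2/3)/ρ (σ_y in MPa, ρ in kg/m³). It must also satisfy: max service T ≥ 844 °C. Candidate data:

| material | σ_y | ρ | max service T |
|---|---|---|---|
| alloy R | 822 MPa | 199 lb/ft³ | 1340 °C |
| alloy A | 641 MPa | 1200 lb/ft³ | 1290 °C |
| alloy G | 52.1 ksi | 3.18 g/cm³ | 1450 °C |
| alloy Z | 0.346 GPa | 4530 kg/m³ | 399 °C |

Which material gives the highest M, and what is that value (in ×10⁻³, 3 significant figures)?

Screen on constraints: max service T ≥ 844 °C. Survivors: alloy R, alloy A, alloy G.
In SI units:
  alloy R: σ_y = 822.0 MPa, ρ = 3188 kg/m³
  alloy A: σ_y = 641.0 MPa, ρ = 19220 kg/m³
  alloy G: σ_y = 359.2 MPa, ρ = 3180 kg/m³
  alloy R: M = 27.5×10⁻³
  alloy G: M = 15.9×10⁻³
  alloy A: M = 3.87×10⁻³
Alloy R ranks first.

alloy R, M = 27.5×10⁻³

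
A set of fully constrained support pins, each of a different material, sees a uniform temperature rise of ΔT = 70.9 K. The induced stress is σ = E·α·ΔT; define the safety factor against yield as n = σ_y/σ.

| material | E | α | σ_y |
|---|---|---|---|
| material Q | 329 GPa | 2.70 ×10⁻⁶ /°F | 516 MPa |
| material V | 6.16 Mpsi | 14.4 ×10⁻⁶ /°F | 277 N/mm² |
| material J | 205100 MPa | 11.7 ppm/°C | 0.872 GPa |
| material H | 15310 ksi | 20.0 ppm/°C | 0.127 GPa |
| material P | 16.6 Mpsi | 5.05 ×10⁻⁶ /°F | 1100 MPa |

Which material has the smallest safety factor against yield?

Converting E to GPa, α to ×10⁻⁶/K, σ_y to MPa, then σ and n for each:
  material Q: E = 329.0, α = 4.86, σ_y = 516.0 → σ = 113 MPa, n = 4.55
  material V: E = 42.47, α = 25.9, σ_y = 277.0 → σ = 78.1 MPa, n = 3.55
  material J: E = 205.1, α = 11.7, σ_y = 872.0 → σ = 170 MPa, n = 5.13
  material H: E = 105.6, α = 20.0, σ_y = 127.0 → σ = 150 MPa, n = 0.848
  material P: E = 114.5, α = 9.09, σ_y = 1100 → σ = 73.8 MPa, n = 14.9
Material H has the lowest safety factor, n = 0.848.

material H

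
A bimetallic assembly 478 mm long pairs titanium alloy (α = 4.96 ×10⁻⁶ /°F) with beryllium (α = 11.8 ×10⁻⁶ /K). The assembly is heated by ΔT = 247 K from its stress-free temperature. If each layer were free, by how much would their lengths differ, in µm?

339 µm

titanium alloy: α = 4.96×10⁻⁶/°F × 9/5 = 8.93×10⁻⁶/K.
Δα = |8.93 − 11.8|×10⁻⁶/K = 2.87×10⁻⁶/K.
ΔL_mismatch = Δα·L·ΔT = 2.87×10⁻⁶ × 478.0 mm × 247.0 K = 339 µm.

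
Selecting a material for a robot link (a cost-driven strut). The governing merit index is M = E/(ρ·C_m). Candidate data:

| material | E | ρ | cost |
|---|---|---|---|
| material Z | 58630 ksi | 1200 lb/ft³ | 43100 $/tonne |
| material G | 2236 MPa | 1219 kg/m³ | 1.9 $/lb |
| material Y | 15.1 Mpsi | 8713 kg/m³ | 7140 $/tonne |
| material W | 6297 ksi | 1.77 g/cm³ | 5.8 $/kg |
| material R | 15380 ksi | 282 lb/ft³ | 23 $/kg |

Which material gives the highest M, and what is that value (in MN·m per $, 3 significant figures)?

Putting every candidate on a common basis:
  material Z: E = 404.2 GPa, ρ = 19220 kg/m³, cost = 43.10 $/kg
  material G: E = 2.236 GPa, ρ = 1219 kg/m³, cost = 4.189 $/kg
  material Y: E = 104.1 GPa, ρ = 8713 kg/m³, cost = 7.140 $/kg
  material W: E = 43.42 GPa, ρ = 1770 kg/m³, cost = 5.800 $/kg
  material R: E = 106.0 GPa, ρ = 4517 kg/m³, cost = 23.00 $/kg
  material W: M = 4.23 MN·m per $
  material Y: M = 1.67 MN·m per $
  material R: M = 1.02 MN·m per $
  material Z: M = 0.488 MN·m per $
  material G: M = 0.438 MN·m per $
Material W has the largest M.

material W, M = 4.23 MN·m per $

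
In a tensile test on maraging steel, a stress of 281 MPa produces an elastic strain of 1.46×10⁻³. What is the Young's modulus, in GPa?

E = σ/ε = 281 MPa / 1.46×10⁻³ = 192500 MPa = 192 GPa.

192 GPa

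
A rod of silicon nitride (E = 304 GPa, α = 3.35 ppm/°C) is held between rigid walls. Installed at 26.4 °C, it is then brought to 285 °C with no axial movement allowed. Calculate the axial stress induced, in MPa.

ΔT = 258.6 K. Constrained thermal stress σ = E·α·ΔT = 304.0×10³ MPa × 3.35×10⁻⁶ × 258.6 = 263 MPa (compressive).

263 MPa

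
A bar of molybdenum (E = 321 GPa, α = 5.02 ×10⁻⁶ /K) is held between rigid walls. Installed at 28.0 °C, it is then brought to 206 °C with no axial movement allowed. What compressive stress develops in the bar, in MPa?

287 MPa

ΔT = 178.0 K. Constrained thermal stress σ = E·α·ΔT = 321.0×10³ MPa × 5.02×10⁻⁶ × 178.0 = 287 MPa (compressive).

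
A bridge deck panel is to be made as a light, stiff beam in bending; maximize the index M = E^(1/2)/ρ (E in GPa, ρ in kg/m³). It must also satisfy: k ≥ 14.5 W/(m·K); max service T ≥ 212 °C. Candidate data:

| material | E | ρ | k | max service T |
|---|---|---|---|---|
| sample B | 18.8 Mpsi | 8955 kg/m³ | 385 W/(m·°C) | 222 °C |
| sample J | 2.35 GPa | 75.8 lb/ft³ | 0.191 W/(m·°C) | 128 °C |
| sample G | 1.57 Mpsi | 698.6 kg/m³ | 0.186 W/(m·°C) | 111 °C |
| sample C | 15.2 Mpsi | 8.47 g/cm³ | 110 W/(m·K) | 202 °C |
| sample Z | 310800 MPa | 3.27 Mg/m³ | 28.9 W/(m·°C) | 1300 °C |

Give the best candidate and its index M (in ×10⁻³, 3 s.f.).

Screen on constraints: k ≥ 14.5 W/(m·K); max service T ≥ 212 °C. Survivors: sample B, sample Z.
After converting to SI:
  sample B: E = 129.6 GPa, ρ = 8955 kg/m³
  sample Z: E = 310.8 GPa, ρ = 3270 kg/m³
  sample Z: M = 5.39×10⁻³
  sample B: M = 1.27×10⁻³
Sample Z ranks first.

sample Z, M = 5.39×10⁻³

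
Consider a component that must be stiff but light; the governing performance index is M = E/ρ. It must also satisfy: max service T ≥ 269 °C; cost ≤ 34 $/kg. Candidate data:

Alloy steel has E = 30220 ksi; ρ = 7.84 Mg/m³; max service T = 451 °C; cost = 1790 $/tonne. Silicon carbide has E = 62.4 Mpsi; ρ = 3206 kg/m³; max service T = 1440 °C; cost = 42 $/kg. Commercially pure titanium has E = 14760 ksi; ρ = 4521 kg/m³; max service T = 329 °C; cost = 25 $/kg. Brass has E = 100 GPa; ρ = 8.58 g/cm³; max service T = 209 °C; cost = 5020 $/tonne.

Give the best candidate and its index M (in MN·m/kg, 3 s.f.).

Screen on constraints: max service T ≥ 269 °C; cost ≤ 34 $/kg. Survivors: alloy steel, commercially pure titanium.
Normalizing units and computing the index:
  alloy steel: E = 208.4 GPa, ρ = 7840 kg/m³
  commercially pure titanium: E = 101.8 GPa, ρ = 4521 kg/m³
  alloy steel: M = 26.6 MN·m/kg
  commercially pure titanium: M = 22.5 MN·m/kg
The maximum is for alloy steel.

alloy steel, M = 26.6 MN·m/kg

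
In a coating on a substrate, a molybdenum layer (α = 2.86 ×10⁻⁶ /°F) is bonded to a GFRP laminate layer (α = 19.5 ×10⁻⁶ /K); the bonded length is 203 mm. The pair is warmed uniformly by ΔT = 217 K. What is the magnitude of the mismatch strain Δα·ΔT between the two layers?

molybdenum: α = 2.86×10⁻⁶/°F × 9/5 = 5.15×10⁻⁶/K.
Δα = |5.15 − 19.5|×10⁻⁶/K = 14.4×10⁻⁶/K.
Mismatch strain = Δα·ΔT = 14.4×10⁻⁶ × 217.0 = 3.11×10⁻³.

3.11×10⁻³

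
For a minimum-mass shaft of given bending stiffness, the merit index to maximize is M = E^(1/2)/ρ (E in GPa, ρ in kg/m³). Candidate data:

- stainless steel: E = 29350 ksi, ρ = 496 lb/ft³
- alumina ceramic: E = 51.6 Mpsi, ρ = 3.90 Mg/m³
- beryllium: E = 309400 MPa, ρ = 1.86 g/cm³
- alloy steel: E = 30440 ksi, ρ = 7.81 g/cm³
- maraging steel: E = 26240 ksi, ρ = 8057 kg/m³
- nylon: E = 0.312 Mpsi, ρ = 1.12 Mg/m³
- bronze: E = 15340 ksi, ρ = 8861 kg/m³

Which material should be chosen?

In SI units:
  stainless steel: E = 202.4 GPa, ρ = 7945 kg/m³
  alumina ceramic: E = 355.8 GPa, ρ = 3900 kg/m³
  beryllium: E = 309.4 GPa, ρ = 1860 kg/m³
  alloy steel: E = 209.9 GPa, ρ = 7810 kg/m³
  maraging steel: E = 180.9 GPa, ρ = 8057 kg/m³
  nylon: E = 2.151 GPa, ρ = 1120 kg/m³
  bronze: E = 105.8 GPa, ρ = 8861 kg/m³
  beryllium: M = 9.46×10⁻³
  alumina ceramic: M = 4.84×10⁻³
  alloy steel: M = 1.85×10⁻³
  stainless steel: M = 1.79×10⁻³
  maraging steel: M = 1.67×10⁻³
  nylon: M = 1.31×10⁻³
  bronze: M = 1.16×10⁻³
Highest index: beryllium.

beryllium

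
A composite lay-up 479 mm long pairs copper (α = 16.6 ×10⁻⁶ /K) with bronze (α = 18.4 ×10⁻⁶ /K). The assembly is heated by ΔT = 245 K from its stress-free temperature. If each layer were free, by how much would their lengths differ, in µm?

Δα = |16.6 − 18.4|×10⁻⁶/K = 1.80×10⁻⁶/K.
ΔL_mismatch = Δα·L·ΔT = 1.80×10⁻⁶ × 479.0 mm × 245.0 K = 211 µm.

211 µm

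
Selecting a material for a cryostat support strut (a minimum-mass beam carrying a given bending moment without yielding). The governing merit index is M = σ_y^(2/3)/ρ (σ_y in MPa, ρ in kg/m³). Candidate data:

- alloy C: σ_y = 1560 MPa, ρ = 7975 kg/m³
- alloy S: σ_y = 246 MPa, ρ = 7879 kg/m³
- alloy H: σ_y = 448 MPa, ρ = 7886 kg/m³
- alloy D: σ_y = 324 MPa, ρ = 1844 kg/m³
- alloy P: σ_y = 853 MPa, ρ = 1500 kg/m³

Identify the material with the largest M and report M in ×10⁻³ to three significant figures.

Per-candidate index values:
  alloy P: M = 60.0×10⁻³
  alloy D: M = 25.6×10⁻³
  alloy C: M = 16.9×10⁻³
  alloy H: M = 7.42×10⁻³
  alloy S: M = 4.98×10⁻³
Alloy P ranks first.

alloy P, M = 60.0×10⁻³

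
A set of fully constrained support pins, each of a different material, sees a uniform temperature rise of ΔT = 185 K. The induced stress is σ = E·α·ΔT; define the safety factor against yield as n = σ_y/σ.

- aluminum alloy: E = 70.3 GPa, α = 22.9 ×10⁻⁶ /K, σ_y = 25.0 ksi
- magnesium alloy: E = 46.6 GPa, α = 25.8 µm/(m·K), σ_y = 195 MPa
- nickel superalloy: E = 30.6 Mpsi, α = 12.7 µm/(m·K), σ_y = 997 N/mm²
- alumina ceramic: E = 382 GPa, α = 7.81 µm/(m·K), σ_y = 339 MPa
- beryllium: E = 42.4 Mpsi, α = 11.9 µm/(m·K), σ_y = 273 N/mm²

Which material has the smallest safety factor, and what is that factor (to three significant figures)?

beryllium, n = 0.424

In consistent units (E in GPa, α in ×10⁻⁶/K, σ_y in MPa):
  aluminum alloy: E = 70.30, α = 22.9, σ_y = 172.4 → σ = 298 MPa, n = 0.579
  magnesium alloy: E = 46.60, α = 25.8, σ_y = 195.0 → σ = 222 MPa, n = 0.877
  nickel superalloy: E = 211.0, α = 12.7, σ_y = 997.0 → σ = 496 MPa, n = 2.01
  alumina ceramic: E = 382.0, α = 7.81, σ_y = 339.0 → σ = 552 MPa, n = 0.614
  beryllium: E = 292.3, α = 11.9, σ_y = 273.0 → σ = 644 MPa, n = 0.424
Beryllium has the lowest safety factor, n = 0.424.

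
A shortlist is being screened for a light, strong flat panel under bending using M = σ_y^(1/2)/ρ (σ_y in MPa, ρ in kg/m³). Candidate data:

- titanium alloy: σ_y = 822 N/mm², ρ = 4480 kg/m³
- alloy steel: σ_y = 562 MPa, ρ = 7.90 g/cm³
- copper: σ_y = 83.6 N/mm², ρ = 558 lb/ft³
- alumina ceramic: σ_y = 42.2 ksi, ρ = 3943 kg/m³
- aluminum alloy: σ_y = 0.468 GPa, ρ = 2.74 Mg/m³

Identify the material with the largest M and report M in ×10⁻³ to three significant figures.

Normalizing units and computing the index:
  titanium alloy: σ_y = 822.0 MPa, ρ = 4480 kg/m³
  alloy steel: σ_y = 562.0 MPa, ρ = 7900 kg/m³
  copper: σ_y = 83.60 MPa, ρ = 8938 kg/m³
  alumina ceramic: σ_y = 291.0 MPa, ρ = 3943 kg/m³
  aluminum alloy: σ_y = 468.0 MPa, ρ = 2740 kg/m³
  aluminum alloy: M = 7.90×10⁻³
  titanium alloy: M = 6.40×10⁻³
  alumina ceramic: M = 4.33×10⁻³
  alloy steel: M = 3.00×10⁻³
  copper: M = 1.02×10⁻³
The maximum is for aluminum alloy.

aluminum alloy, M = 7.90×10⁻³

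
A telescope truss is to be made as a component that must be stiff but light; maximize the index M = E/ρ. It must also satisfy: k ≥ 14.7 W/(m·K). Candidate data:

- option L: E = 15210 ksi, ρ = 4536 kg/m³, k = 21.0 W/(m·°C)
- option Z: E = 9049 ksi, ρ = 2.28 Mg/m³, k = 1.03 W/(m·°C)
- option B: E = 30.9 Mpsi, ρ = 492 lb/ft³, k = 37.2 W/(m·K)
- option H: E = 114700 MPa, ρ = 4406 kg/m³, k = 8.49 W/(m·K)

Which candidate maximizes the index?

option B

Screen on constraints: k ≥ 14.7 W/(m·K). Survivors: option L, option B.
Convert each candidate to consistent units, then evaluate M:
  option L: E = 104.9 GPa, ρ = 4536 kg/m³
  option B: E = 213.0 GPa, ρ = 7881 kg/m³
  option B: M = 27.0 MN·m/kg
  option L: M = 23.1 MN·m/kg
Option B ranks first.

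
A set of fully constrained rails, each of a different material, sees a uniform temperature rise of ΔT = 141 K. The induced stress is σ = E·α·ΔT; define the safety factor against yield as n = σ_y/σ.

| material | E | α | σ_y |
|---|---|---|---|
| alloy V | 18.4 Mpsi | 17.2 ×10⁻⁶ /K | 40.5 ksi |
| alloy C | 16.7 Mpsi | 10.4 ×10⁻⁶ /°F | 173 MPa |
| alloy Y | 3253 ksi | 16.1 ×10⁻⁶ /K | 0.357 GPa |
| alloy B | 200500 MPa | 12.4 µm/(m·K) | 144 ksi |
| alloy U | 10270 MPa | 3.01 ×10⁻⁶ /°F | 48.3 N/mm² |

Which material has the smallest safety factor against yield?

In consistent units (E in GPa, α in ×10⁻⁶/K, σ_y in MPa):
  alloy V: E = 126.9, α = 17.2, σ_y = 279.2 → σ = 308 MPa, n = 0.908
  alloy C: E = 115.1, α = 18.7, σ_y = 173.0 → σ = 304 MPa, n = 0.569
  alloy Y: E = 22.43, α = 16.1, σ_y = 357.0 → σ = 50.9 MPa, n = 7.01
  alloy B: E = 200.5, α = 12.4, σ_y = 992.8 → σ = 351 MPa, n = 2.83
  alloy U: E = 10.27, α = 5.42, σ_y = 48.30 → σ = 7.85 MPa, n = 6.16
Alloy C has the lowest safety factor, n = 0.569.

alloy C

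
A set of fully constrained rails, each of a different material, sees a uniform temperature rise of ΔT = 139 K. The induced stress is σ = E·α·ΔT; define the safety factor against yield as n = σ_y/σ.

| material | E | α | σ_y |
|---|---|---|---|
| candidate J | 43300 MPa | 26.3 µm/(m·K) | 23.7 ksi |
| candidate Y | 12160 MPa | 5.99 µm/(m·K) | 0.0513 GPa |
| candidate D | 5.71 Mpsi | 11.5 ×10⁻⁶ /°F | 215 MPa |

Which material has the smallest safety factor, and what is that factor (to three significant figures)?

candidate J, n = 1.03

With everything in SI (GPa, ×10⁻⁶/K, MPa):
  candidate J: E = 43.30, α = 26.3, σ_y = 163.4 → σ = 158 MPa, n = 1.03
  candidate Y: E = 12.16, α = 5.99, σ_y = 51.30 → σ = 10.1 MPa, n = 5.07
  candidate D: E = 39.37, α = 20.7, σ_y = 215.0 → σ = 113 MPa, n = 1.90
Smallest n: candidate J with n = 1.03.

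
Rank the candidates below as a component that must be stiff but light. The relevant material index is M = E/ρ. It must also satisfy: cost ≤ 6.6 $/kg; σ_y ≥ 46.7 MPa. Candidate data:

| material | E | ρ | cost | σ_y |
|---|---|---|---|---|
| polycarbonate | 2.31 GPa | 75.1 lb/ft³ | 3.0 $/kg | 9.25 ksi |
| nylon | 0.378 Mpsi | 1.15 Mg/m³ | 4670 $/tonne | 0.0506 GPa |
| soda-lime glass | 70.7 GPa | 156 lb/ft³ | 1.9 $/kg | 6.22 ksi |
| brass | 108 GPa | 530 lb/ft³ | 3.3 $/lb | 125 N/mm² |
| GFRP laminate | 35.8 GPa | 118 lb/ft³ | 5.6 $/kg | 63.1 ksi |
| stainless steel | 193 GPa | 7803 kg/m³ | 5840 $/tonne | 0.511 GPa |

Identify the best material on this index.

Screen on constraints: cost ≤ 6.6 $/kg; σ_y ≥ 46.7 MPa. Survivors: polycarbonate, nylon, GFRP laminate, stainless steel.
Normalizing units and computing the index:
  polycarbonate: E = 2.310 GPa, ρ = 1203 kg/m³
  nylon: E = 2.606 GPa, ρ = 1150 kg/m³
  GFRP laminate: E = 35.80 GPa, ρ = 1890 kg/m³
  stainless steel: E = 193.0 GPa, ρ = 7803 kg/m³
  stainless steel: M = 24.7 MN·m/kg
  GFRP laminate: M = 18.9 MN·m/kg
  nylon: M = 2.27 MN·m/kg
  polycarbonate: M = 1.92 MN·m/kg
Stainless steel has the largest M.

stainless steel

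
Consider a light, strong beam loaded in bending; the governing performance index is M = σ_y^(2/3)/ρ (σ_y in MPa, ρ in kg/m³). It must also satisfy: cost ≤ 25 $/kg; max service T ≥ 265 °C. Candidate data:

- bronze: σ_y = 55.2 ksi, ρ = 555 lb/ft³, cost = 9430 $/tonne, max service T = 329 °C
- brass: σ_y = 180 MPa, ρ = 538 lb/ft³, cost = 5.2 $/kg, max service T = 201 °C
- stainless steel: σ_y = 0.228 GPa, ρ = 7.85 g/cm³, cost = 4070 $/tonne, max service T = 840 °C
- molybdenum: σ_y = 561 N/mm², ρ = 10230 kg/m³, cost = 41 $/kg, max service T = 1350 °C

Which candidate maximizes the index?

Screen on constraints: cost ≤ 25 $/kg; max service T ≥ 265 °C. Survivors: bronze, stainless steel.
Convert each candidate to consistent units, then evaluate M:
  bronze: σ_y = 380.6 MPa, ρ = 8890 kg/m³
  stainless steel: σ_y = 228.0 MPa, ρ = 7850 kg/m³
  bronze: M = 5.91×10⁻³
  stainless steel: M = 4.75×10⁻³
Bronze has the largest M.

bronze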